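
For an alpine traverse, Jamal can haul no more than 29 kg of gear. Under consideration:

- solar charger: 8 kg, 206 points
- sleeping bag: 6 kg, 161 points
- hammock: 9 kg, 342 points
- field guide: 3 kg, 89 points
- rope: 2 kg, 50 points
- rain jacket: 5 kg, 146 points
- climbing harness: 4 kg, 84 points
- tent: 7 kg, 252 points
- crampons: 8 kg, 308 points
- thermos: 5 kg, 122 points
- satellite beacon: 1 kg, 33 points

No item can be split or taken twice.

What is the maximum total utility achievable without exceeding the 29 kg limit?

Greedy by ratio would take hammock + field guide + tent + crampons + satellite beacon: 28 kg used, total 1024.
Replace field guide and satellite beacon with rain jacket: the trade gains 24 net, giving 1048 at 29 kg.

1048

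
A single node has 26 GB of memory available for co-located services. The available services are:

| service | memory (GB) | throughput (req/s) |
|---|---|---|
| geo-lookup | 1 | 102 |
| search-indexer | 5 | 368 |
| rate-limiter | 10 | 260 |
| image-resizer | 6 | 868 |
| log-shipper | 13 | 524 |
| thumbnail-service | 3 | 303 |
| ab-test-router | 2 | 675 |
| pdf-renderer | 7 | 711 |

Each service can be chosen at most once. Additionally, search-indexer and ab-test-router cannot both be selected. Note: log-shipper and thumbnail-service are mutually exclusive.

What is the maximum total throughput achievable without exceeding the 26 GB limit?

2659

Best packing: geo-lookup + image-resizer + thumbnail-service + ab-test-router + pdf-renderer — 19 GB, 2659 total.
Runner-up geo-lookup + rate-limiter + image-resizer + ab-test-router + pdf-renderer tops out at 2616.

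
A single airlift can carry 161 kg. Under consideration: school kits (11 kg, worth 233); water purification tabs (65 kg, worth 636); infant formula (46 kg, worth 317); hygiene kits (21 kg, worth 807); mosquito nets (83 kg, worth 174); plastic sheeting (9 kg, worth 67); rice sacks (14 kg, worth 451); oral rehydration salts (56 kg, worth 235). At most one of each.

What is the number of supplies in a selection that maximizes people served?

5

The maximum people served within 161 kg is 2444.
One optimal bundle: school kits + water purification tabs + infant formula + hygiene kits + rice sacks (157 kg).
All optima have 5 supplies.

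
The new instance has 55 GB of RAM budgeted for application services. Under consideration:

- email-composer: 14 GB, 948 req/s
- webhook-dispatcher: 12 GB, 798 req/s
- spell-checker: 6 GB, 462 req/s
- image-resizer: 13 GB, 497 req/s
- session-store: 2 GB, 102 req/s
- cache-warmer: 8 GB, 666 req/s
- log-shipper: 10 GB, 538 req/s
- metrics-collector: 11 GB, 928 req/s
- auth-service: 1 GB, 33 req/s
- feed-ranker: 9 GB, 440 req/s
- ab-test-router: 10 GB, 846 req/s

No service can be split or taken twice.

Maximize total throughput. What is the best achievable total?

4186

Filling by ratio: email-composer + spell-checker + session-store + cache-warmer + metrics-collector + auth-service + ab-test-router for 3985, with 3 GB left unused.
The 9 GB tied up in spell-checker and session-store and auth-service is better spent on webhook-dispatcher — total rises to 4186 (55 GB).
The closest alternative, email-composer + webhook-dispatcher + spell-checker + session-store + metrics-collector + ab-test-router, reaches only 4084.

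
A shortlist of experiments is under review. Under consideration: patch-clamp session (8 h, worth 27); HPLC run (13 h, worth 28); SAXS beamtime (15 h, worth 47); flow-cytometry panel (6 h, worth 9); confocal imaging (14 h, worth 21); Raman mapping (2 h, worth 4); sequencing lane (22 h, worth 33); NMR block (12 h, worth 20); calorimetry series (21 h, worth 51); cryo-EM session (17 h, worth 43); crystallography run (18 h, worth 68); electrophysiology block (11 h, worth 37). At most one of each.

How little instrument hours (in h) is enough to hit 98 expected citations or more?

Look for the lowest-instrument combination reaching 98.
patch-clamp session + Raman mapping + crystallography run reaches 99 using 28 h.
Below 28 h the best achievable stays under 98.

28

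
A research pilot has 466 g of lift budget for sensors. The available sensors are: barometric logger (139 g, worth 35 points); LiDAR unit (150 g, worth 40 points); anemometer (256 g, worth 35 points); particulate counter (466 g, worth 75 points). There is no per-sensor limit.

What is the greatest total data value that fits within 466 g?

120

Taking 3×LiDAR unit: 450 g used, 120 in data value.
Every other selection either busts 466 g or fails to beat 120.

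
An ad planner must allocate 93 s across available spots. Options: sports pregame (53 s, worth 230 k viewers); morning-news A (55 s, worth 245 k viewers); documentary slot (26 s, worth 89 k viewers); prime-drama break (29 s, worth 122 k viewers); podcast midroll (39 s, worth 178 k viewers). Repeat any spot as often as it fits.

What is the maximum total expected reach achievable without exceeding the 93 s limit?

Ranking by ratio (expected reach/s): podcast midroll 4.56, morning-news A 4.45, sports pregame 4.34, prime-drama break 4.21.
Greedy by ratio would take 2×podcast midroll: 78 s used, total 356.
Dropping podcast midroll frees 39 s; slotting in sports pregame (53 s) lifts the total to 408 at 92 s.

408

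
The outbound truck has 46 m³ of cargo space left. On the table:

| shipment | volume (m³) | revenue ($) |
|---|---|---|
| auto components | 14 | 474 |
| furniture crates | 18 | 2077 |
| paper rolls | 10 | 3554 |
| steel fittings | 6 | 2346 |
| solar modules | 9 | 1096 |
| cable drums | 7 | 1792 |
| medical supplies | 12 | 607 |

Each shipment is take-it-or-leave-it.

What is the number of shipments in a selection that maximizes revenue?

4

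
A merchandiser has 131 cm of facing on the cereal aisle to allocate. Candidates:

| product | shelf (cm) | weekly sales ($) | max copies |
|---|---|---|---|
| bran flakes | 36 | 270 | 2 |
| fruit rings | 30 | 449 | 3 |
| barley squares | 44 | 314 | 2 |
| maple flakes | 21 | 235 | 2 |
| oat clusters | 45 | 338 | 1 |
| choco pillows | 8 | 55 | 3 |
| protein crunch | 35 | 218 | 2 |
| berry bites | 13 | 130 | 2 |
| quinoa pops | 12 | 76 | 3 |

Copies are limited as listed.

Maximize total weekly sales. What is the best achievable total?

1713

Density check — fruit rings 14.97, maple flakes 11.19, berry bites 10.00, oat clusters 7.51 are the best per cm.
The ratio heuristic lands on 3×fruit rings + maple flakes + berry bites (1712) but leaves 7 cm idle.
The 13 cm tied up in berry bites is better spent on choco pillows + quinoa pops — total rises to 1713 (131 cm).
Every other selection either busts 131 cm or exceeds an availability limit or fails to beat 1713.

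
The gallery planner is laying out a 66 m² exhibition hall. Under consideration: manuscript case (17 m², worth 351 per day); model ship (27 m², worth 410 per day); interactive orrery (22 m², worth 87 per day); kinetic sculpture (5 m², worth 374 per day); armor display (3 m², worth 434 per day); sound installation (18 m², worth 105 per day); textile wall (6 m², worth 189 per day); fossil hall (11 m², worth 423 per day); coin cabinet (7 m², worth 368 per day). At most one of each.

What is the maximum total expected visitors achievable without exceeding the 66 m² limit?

Ranking by ratio (expected visitors/m²): armor display 144.67, kinetic sculpture 74.80, coin cabinet 52.57, fossil hall 38.45.
Filling by ratio: manuscript case + kinetic sculpture + armor display + textile wall + fossil hall + coin cabinet for 2139, with 17 m² left unused.
Dropping manuscript case frees 17 m²; slotting in model ship (27 m²) lifts the total to 2198 at 59 m².
The closest alternative, manuscript case + kinetic sculpture + armor display + textile wall + fossil hall + coin cabinet, reaches only 2139.

2198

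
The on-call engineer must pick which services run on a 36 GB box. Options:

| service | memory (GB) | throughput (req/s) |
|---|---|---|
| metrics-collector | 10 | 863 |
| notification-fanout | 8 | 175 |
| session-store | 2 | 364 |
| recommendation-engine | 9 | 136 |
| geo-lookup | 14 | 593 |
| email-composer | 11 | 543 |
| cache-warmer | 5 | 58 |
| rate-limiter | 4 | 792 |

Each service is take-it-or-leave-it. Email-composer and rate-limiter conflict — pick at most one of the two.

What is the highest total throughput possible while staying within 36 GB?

Best packing: metrics-collector + session-store + geo-lookup + cache-warmer + rate-limiter — 35 GB, 2670 total.
No other feasible combination exceeds 2670.

2670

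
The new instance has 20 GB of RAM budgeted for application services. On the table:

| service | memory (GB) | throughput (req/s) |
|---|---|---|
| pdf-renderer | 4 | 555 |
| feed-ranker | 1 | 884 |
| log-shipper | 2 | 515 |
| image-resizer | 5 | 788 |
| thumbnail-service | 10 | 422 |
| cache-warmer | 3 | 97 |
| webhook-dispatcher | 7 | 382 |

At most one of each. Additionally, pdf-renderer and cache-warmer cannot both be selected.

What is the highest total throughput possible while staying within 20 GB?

Best packing: pdf-renderer + feed-ranker + log-shipper + image-resizer + webhook-dispatcher — 19 GB, 3124 total.
The closest alternative, pdf-renderer + feed-ranker + log-shipper + image-resizer, reaches only 2742.

3124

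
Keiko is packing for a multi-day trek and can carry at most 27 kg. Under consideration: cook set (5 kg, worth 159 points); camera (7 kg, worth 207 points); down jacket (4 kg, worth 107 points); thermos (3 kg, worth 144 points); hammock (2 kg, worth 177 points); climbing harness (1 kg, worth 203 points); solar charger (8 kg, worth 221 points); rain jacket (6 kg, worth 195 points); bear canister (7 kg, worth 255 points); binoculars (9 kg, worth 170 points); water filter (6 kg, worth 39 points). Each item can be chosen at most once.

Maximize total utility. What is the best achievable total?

1195

By utility per kg: climbing harness 203.00, hammock 88.50, thermos 48.00 lead.
A density-first pass picks cook set + thermos + hammock + climbing harness + rain jacket + bear canister — 1133 at 24 kg.
Dropping cook set frees 5 kg; slotting in solar charger (8 kg) lifts the total to 1195 at 27 kg.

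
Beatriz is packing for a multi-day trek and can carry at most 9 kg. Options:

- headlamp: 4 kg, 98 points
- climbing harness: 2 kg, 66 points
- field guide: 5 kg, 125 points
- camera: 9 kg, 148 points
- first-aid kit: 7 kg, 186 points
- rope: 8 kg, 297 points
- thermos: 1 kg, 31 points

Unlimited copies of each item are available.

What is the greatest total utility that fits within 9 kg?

328

Ranking by ratio (utility/kg): rope 37.12, climbing harness 33.00, thermos 31.00, first-aid kit 26.57.
Taking rope + thermos: 9 kg used, 328 in utility.
No other feasible combination exceeds 328.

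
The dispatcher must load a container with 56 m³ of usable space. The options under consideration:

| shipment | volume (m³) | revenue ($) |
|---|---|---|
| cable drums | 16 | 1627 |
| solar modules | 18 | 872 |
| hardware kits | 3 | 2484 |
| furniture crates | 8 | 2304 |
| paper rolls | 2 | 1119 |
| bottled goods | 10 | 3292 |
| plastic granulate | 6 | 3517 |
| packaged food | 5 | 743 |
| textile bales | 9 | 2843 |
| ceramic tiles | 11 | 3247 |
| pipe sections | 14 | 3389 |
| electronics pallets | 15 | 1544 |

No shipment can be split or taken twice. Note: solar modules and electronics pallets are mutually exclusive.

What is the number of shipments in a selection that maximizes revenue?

7

The maximum revenue within 56 m³ is 19891.
One optimal bundle: hardware kits + paper rolls + bottled goods + plastic granulate + textile bales + ceramic tiles + pipe sections (55 m³).
Every optimal selection uses 7 shipments.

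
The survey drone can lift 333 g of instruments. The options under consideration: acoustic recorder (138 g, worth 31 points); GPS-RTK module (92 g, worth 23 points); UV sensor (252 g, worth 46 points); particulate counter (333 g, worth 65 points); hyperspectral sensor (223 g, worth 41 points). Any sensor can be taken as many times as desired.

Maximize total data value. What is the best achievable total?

77

A density-first pass picks 3×GPS-RTK module — 69 at 276 g.
The 92 g tied up in GPS-RTK module is better spent on acoustic recorder — total rises to 77 (322 g).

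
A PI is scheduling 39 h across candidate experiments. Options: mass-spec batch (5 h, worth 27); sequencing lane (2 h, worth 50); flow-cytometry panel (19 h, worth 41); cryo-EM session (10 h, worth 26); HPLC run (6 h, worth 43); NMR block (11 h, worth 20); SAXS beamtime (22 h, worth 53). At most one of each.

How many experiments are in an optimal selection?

4

Best achievable expected citations is 173.
For example mass-spec batch + sequencing lane + HPLC run + SAXS beamtime achieves it, using 35 h.
All optima have 4 experiments.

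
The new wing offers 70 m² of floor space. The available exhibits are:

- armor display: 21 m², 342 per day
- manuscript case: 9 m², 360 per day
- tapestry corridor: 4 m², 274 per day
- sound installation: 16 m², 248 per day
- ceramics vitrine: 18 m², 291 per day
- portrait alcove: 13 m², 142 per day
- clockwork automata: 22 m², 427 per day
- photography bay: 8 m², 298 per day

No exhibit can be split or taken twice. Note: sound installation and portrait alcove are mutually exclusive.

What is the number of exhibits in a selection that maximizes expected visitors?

Optimal total is 1701.
armor display + manuscript case + tapestry corridor + clockwork automata + photography bay hits 1701 at 64 m².
All optima have 5 exhibits.

5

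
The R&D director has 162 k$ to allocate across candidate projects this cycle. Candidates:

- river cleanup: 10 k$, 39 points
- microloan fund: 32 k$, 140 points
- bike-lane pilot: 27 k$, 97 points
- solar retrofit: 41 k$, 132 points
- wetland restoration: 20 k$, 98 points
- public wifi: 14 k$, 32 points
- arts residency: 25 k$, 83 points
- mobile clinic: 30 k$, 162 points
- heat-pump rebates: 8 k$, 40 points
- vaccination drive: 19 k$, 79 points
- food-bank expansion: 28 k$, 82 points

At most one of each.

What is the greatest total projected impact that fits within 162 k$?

Density check — mobile clinic 5.40, heat-pump rebates 5.00, wetland restoration 4.90 are the best per k$.
Filling by ratio: river cleanup + microloan fund + bike-lane pilot + wetland restoration + public wifi + mobile clinic + heat-pump rebates + vaccination drive for 687, with 2 k$ left unused.
Dropping river cleanup and public wifi frees 24 k$; slotting in arts residency (25 k$) lifts the total to 699 at 161 k$.
Next best is river cleanup + microloan fund + solar retrofit + wetland restoration + mobile clinic + heat-pump rebates + vaccination drive at 690 (160 k$) — short by 9.

699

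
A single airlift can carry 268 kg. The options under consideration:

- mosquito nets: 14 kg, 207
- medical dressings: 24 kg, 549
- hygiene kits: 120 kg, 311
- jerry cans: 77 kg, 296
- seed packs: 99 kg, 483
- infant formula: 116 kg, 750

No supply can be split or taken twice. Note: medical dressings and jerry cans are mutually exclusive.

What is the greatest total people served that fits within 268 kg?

1989

Taking mosquito nets + medical dressings + seed packs + infant formula: 253 kg used, 1989 in people served.
Every other selection either busts 268 kg or breaks a pairing rule or fails to beat 1989.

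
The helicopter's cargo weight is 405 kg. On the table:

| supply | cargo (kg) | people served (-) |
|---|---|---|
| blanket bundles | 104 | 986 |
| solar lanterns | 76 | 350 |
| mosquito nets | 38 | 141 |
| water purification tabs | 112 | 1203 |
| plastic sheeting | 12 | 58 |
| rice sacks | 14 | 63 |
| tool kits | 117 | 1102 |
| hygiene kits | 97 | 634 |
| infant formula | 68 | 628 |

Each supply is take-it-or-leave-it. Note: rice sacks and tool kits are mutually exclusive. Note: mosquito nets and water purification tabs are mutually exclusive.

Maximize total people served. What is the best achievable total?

3919

Blanket bundles + water purification tabs + tool kits + infant formula uses 401 of the 405 kg and totals 3919.
That's the maximum — no feasible swap from here does better than 3919.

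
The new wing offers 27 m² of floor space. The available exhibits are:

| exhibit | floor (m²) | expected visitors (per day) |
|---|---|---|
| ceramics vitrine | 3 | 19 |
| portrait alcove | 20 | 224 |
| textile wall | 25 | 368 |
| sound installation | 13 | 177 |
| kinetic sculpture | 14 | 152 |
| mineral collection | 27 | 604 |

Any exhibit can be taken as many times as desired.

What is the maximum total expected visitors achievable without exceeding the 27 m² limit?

604

By expected visitors per m²: mineral collection 22.37, textile wall 14.72, sound installation 13.62, portrait alcove 11.20 lead.
The ratio ordering already packs tightly: mineral collection, 27 m², 604.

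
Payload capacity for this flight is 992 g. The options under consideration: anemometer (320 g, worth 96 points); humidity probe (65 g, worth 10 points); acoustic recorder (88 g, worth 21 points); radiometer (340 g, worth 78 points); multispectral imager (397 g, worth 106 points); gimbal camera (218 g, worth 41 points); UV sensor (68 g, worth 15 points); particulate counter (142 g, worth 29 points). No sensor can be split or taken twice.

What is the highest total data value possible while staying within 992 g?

256

By data value per g: anemometer 0.30, multispectral imager 0.27, acoustic recorder 0.24, radiometer 0.23 lead.
Greedy by ratio would take anemometer + humidity probe + acoustic recorder + multispectral imager + UV sensor: 938 g used, total 248.
Dropping acoustic recorder frees 88 g; slotting in particulate counter (142 g) lifts the total to 256 at 992 g.
The closest alternative, anemometer + acoustic recorder + multispectral imager + particulate counter, reaches only 252.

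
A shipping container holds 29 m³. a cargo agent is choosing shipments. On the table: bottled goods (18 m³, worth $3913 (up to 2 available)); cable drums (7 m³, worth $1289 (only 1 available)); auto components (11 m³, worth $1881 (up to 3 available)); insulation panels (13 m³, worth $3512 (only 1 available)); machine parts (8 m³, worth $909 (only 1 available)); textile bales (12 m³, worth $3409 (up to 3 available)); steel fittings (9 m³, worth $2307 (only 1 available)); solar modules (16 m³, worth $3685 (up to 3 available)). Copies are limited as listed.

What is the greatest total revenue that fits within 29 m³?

A density-first pass picks 2×textile bales — 6818 at 24 m³.
Dropping 2×textile bales frees 24 m³; slotting in insulation panels + solar modules (29 m³) lifts the total to 7197 at 29 m³.

7197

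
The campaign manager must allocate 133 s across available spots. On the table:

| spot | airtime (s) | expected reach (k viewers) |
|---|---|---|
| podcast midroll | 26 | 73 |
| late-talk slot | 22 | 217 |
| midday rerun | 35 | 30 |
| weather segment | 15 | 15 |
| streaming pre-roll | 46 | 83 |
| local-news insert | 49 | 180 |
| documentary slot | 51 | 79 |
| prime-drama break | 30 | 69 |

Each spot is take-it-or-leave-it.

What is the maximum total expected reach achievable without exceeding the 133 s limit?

The ratio ordering already packs tightly: podcast midroll + late-talk slot + local-news insert + prime-drama break, 127 s, 539.
The spare 6 s is too small for any remaining spot, and no exchange beats 539.

539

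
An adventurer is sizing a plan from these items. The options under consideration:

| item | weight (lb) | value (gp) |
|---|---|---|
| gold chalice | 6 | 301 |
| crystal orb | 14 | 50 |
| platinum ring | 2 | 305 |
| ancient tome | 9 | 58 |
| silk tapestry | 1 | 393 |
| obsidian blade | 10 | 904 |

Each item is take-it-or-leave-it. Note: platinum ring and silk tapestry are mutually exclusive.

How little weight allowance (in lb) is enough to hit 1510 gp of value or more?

Minimise lb subject to total value ≥ 1510.
gold chalice + silk tapestry + obsidian blade reaches 1598 using 17 lb.
Any bundle with less than 17 lb falls short of 1510.

17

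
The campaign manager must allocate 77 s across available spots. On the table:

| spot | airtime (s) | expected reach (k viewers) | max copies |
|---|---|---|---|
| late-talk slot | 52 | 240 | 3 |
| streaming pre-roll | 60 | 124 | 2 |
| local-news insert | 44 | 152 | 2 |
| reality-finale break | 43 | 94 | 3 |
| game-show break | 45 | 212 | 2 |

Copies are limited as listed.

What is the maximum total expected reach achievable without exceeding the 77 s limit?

240

Taking the top-ratio spots first gives game-show break for 212 (45 s).
The 45 s tied up in game-show break is better spent on late-talk slot — total rises to 240 (52 s).
That's the maximum — no swap from here does better than 240.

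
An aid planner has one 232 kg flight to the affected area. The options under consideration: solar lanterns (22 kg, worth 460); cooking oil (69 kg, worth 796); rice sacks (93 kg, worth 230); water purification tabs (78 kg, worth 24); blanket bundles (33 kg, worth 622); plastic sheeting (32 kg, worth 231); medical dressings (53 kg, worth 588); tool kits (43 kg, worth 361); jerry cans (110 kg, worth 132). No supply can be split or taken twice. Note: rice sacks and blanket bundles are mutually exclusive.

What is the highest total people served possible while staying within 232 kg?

Solar lanterns + cooking oil + blanket bundles + medical dressings + tool kits uses 220 of the 232 kg and totals 2827.

2827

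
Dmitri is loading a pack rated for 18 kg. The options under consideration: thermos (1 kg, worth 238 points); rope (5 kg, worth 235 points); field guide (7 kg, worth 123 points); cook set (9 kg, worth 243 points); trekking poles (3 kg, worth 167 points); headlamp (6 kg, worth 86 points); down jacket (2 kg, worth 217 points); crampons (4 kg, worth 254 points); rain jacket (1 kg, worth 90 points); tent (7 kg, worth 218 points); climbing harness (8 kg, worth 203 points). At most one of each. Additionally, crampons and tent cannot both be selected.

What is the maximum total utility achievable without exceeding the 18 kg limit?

Ranking by ratio (utility/kg): thermos 238.00, down jacket 108.50, rain jacket 90.00, crampons 63.50.
Best packing: thermos + rope + trekking poles + down jacket + crampons + rain jacket — 16 kg, 1201 total.
Runner-up thermos + rope + trekking poles + down jacket + crampons tops out at 1111.

1201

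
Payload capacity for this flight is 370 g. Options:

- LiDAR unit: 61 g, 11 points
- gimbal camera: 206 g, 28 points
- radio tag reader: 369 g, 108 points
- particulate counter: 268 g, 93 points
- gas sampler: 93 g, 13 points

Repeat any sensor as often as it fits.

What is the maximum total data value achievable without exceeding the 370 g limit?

By data value per g: particulate counter 0.35, radio tag reader 0.29, LiDAR unit 0.18, gas sampler 0.14 lead.
The ratio heuristic lands on LiDAR unit + particulate counter (104) but leaves 41 g idle.
Replace LiDAR unit and particulate counter with radio tag reader: the trade gains 4 net, giving 108 at 369 g.
The spare 1 g is too small for any remaining sensor, and no exchange beats 108.

108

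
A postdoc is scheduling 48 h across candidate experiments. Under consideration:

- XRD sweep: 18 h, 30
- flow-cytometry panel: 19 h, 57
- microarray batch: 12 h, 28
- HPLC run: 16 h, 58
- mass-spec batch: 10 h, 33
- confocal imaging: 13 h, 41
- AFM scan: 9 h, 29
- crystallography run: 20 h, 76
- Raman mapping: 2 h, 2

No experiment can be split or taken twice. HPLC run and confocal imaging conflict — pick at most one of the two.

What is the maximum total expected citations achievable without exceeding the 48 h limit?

169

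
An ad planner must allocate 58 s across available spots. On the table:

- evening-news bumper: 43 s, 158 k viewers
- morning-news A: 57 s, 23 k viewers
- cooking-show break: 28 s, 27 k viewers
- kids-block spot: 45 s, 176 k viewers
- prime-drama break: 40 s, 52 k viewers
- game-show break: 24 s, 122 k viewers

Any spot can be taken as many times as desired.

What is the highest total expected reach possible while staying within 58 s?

244

Best packing: 2×game-show break — 48 s, 244 total.
The spare 10 s is too small for any remaining spot, and no exchange beats 244.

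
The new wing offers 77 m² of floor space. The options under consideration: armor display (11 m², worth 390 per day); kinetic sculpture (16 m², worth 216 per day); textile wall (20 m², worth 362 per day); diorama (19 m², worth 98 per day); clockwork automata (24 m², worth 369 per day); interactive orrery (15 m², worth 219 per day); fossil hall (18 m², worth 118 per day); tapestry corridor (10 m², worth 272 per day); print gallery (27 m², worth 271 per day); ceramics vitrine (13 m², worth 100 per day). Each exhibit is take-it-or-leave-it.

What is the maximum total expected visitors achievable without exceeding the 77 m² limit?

1466

A density-first pass picks armor display + textile wall + clockwork automata + tapestry corridor — 1393 at 65 m².
The 20 m² tied up in textile wall is better spent on kinetic sculpture + interactive orrery — total rises to 1466 (76 m²).
The closest alternative, armor display + kinetic sculpture + textile wall + interactive orrery + tapestry corridor, reaches only 1459.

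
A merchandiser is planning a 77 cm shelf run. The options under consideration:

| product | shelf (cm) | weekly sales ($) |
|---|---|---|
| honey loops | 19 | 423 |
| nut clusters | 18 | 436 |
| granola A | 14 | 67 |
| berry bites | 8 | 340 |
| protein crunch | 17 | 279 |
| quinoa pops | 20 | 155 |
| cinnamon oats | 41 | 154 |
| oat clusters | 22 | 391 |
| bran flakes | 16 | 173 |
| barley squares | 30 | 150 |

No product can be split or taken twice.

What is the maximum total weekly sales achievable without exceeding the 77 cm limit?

1590

The ratio ordering already packs tightly: honey loops + nut clusters + berry bites + oat clusters, 67 cm, 1590.
Next best is honey loops + nut clusters + granola A + berry bites + protein crunch at 1545 (76 cm) — short by 45.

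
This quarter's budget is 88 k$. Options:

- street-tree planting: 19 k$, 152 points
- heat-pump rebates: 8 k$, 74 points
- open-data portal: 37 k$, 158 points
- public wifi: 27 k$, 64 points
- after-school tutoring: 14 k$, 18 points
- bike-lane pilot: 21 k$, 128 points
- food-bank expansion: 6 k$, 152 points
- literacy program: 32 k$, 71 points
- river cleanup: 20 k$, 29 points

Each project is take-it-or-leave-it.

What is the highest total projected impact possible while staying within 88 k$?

590

By projected impact per k$: food-bank expansion 25.33, heat-pump rebates 9.25, street-tree planting 8.00 lead.
The ratio heuristic lands on street-tree planting + heat-pump rebates + public wifi + bike-lane pilot + food-bank expansion (570) but leaves 7 k$ idle.
Replace heat-pump rebates and public wifi with open-data portal: the trade gains 20 net, giving 590 at 83 k$.
No other feasible combination exceeds 590.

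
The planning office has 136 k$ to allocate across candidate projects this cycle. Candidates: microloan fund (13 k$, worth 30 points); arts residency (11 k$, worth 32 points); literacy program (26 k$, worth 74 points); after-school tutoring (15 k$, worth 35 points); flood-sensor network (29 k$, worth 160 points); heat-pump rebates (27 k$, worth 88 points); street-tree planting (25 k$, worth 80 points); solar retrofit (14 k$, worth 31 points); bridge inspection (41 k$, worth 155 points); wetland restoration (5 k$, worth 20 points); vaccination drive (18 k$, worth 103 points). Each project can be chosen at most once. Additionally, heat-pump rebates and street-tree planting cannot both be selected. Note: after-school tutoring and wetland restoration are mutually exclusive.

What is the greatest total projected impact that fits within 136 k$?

558

Density check — vaccination drive 5.72, flood-sensor network 5.52, wetland restoration 4.00 are the best per k$.
Arts residency + flood-sensor network + heat-pump rebates + bridge inspection + wetland restoration + vaccination drive uses 131 of the 136 k$ and totals 558.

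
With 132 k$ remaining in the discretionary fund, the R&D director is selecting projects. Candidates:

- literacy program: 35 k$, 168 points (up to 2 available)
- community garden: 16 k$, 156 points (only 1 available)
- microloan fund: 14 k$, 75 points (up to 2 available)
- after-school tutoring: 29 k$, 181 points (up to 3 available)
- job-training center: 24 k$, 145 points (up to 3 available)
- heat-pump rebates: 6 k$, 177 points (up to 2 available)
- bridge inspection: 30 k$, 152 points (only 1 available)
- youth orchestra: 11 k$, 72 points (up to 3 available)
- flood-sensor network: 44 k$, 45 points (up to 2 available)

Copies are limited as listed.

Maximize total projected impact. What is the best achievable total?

By projected impact per k$: heat-pump rebates 29.50, community garden 9.75, youth orchestra 6.55 lead.
Greedy by ratio would take community garden + 2×after-school tutoring + 2×heat-pump rebates + 3×youth orchestra: 119 k$ used, total 1088.
Dropping youth orchestra frees 11 k$; slotting in job-training center (24 k$) lifts the total to 1161 at 132 k$.
Nothing else within 132 k$ beats 1161.

1161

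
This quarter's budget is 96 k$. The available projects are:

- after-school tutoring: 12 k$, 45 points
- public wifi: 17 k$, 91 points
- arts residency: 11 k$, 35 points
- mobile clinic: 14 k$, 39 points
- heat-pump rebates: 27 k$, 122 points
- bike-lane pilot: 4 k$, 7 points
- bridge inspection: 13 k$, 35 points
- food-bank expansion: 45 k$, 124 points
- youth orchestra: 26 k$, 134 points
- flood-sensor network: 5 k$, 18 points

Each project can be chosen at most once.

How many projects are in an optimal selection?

5

Optimal total is 431.
For example after-school tutoring + public wifi + mobile clinic + heat-pump rebates + youth orchestra achieves it, using 96 k$.
All optima have 5 projects.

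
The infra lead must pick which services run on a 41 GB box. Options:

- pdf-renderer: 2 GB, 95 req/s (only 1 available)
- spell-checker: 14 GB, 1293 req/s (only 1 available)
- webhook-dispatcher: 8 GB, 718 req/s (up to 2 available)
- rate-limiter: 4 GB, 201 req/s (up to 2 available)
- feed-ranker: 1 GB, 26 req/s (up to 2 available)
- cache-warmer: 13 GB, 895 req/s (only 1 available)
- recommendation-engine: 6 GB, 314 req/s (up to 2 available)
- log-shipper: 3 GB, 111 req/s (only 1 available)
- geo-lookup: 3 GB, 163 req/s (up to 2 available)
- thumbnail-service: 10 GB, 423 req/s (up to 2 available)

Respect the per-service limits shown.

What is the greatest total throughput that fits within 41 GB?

Ranking by ratio (throughput/GB): spell-checker 92.36, webhook-dispatcher 89.75, cache-warmer 68.85, geo-lookup 54.33.
Greedy by ratio would take spell-checker + 2×webhook-dispatcher + rate-limiter + feed-ranker + 2×geo-lookup: 41 GB used, total 3282.
But pdf-renderer + spell-checker + 2×webhook-dispatcher + recommendation-engine + geo-lookup fits in 41 GB and reaches 3301.

3301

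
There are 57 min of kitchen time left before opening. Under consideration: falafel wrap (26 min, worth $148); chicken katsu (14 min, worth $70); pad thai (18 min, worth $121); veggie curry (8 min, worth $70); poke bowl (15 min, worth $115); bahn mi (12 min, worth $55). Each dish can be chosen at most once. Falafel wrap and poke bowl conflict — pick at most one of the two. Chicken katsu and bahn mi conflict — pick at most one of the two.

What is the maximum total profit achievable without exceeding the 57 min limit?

Density check — veggie curry 8.75, poke bowl 7.67, pad thai 6.72 are the best per min.
The ratio ordering already packs tightly: chicken katsu + pad thai + veggie curry + poke bowl, 55 min, 376.

376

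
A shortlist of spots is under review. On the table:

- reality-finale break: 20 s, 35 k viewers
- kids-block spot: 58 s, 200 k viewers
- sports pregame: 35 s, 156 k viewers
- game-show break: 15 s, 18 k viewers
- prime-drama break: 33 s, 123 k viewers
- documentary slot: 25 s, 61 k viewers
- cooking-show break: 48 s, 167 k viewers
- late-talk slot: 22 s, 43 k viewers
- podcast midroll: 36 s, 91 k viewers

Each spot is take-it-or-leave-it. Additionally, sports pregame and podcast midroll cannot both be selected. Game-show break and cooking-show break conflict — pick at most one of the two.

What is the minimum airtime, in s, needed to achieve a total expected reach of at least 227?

Need the lightest bundle worth ≥ 227.
sports pregame + prime-drama break reaches 279 using 68 s.
Any bundle with less than 68 s falls short of 227.

68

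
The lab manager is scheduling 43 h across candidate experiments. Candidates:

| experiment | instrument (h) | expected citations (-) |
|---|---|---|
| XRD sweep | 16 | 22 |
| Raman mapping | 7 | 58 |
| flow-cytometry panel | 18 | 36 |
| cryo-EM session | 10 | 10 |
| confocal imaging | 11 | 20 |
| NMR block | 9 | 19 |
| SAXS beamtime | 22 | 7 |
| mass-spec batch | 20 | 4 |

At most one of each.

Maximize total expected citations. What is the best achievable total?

119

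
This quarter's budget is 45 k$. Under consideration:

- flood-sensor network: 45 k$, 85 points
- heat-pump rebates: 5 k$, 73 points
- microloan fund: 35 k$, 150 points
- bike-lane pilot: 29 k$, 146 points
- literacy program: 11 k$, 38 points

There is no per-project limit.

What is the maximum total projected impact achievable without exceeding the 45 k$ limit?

Density check — heat-pump rebates 14.60, bike-lane pilot 5.03, microloan fund 4.29, literacy program 3.45 are the best per k$.
Best packing: 9×heat-pump rebates — 45 k$, 657 total.
That's the maximum — no swap from here does better than 657.

657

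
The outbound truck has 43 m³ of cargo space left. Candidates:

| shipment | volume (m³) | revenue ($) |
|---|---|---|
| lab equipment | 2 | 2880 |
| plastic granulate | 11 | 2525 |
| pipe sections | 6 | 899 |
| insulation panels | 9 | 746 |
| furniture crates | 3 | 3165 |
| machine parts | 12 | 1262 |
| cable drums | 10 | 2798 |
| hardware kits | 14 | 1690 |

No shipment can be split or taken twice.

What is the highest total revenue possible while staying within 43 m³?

Density check — lab equipment 1440.00, furniture crates 1055.00, cable drums 279.80, plastic granulate 229.55 are the best per m³.
Filling by ratio: lab equipment + plastic granulate + pipe sections + insulation panels + furniture crates + cable drums for 13013, with 2 m³ left unused.
Replace pipe sections and insulation panels with hardware kits: the trade gains 45 net, giving 13058 at 40 m³.
The spare 3 m³ is too small for any remaining shipment, and no exchange beats 13058.

13058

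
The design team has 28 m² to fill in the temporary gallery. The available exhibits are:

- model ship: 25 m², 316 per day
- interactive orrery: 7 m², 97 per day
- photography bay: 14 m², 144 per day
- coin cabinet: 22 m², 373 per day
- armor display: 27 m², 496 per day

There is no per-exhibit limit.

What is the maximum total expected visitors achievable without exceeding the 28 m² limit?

Density check — armor display 18.37, coin cabinet 16.95, interactive orrery 13.86 are the best per m².
Armor display uses 27 of the 28 m² and totals 496.
No other feasible combination exceeds 496.

496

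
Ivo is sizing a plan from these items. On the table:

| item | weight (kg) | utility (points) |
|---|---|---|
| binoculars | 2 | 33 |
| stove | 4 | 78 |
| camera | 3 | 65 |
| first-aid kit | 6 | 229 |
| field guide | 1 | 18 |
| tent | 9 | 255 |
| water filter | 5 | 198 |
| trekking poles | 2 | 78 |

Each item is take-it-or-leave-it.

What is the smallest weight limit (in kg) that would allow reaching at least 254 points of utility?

7

Look for the lowest-weight combination reaching 254.
water filter + trekking poles reaches 276 using 7 kg.
Below 7 kg the best achievable stays under 254.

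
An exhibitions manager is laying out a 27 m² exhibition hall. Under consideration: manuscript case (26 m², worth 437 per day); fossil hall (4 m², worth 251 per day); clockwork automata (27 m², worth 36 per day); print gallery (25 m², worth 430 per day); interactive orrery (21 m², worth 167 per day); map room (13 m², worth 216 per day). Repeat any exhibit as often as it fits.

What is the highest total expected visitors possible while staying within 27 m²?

1506

Best packing: 6×fossil hall — 24 m², 1506 total.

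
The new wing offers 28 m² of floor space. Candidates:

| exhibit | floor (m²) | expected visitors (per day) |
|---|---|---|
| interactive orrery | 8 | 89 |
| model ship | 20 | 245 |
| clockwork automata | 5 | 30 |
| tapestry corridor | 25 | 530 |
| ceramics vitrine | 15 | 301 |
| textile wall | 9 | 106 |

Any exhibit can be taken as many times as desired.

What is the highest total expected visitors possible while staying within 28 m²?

530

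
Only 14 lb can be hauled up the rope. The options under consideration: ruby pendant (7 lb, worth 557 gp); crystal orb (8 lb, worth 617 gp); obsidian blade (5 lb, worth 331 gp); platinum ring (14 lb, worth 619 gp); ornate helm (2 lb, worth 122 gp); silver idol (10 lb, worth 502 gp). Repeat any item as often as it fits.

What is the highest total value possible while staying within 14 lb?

1114

Ranking by ratio (value/lb): ruby pendant 79.57, crystal orb 77.12, obsidian blade 66.20, ornate helm 61.00.
2×ruby pendant uses 14 of the 14 lb and totals 1114.
Nothing else within 14 lb beats 1114.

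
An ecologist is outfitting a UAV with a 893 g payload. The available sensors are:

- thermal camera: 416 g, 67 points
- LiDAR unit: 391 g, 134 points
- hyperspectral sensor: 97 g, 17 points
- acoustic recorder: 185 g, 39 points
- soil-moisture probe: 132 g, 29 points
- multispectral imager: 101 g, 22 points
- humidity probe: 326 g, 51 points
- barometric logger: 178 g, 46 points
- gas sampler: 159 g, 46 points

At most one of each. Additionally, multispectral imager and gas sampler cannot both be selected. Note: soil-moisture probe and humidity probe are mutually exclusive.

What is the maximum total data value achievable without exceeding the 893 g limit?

255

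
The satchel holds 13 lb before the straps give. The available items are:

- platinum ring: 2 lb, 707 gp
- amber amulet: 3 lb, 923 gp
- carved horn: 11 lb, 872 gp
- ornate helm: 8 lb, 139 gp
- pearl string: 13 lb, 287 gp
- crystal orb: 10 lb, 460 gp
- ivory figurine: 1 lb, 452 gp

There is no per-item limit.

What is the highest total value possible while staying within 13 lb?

The ratio ordering already packs tightly: 13×ivory figurine, 13 lb, 5876.
That's the maximum — no swap from here does better than 5876.

5876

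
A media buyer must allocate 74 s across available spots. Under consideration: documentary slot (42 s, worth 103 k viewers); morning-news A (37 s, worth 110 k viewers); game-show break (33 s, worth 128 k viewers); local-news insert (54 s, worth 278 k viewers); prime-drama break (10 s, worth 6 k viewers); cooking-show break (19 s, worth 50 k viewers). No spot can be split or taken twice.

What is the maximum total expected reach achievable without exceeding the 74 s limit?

Best packing: local-news insert + cooking-show break — 73 s, 328 total.
The closest alternative, local-news insert + prime-drama break, reaches only 284.

328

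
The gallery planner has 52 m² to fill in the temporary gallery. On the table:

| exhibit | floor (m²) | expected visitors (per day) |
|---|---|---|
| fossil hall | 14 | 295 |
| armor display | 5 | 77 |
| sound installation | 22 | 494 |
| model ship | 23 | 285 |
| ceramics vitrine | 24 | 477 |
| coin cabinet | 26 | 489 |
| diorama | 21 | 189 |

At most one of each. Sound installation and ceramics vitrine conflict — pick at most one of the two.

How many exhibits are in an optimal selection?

Optimal total is 983.
sound installation + coin cabinet hits 983 at 48 m².
Every optimal selection uses 2 exhibits.

2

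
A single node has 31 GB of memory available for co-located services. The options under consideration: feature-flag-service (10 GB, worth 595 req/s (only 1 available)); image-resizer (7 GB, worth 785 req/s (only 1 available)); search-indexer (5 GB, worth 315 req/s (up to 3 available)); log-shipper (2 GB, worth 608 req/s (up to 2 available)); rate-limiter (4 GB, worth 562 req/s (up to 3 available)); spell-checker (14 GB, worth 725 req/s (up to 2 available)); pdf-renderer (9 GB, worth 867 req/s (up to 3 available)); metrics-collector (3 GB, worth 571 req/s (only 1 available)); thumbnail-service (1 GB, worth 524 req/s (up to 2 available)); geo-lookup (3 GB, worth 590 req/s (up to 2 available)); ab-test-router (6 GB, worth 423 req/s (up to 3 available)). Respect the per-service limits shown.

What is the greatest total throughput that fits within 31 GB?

Density check — thumbnail-service 524.00, log-shipper 304.00, geo-lookup 196.67, metrics-collector 190.33 are the best per GB.
A density-first pass picks 2×log-shipper + 3×rate-limiter + metrics-collector + 2×thumbnail-service + 2×geo-lookup — 5701 at 27 GB.
Replace rate-limiter with image-resizer: the trade gains 223 net, giving 5924 at 30 GB.

5924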